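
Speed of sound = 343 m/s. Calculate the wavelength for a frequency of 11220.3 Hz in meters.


Given values:
  c = 343 m/s, f = 11220.3 Hz
Formula: lambda = c / f
lambda = 343 / 11220.3
lambda = 0.0306

0.0306 m


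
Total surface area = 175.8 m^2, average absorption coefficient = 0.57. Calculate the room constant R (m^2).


Given values:
  S = 175.8 m^2, alpha = 0.57
Formula: R = S * alpha / (1 - alpha)
Numerator: 175.8 * 0.57 = 100.206
Denominator: 1 - 0.57 = 0.43
R = 100.206 / 0.43 = 233.04

233.04 m^2


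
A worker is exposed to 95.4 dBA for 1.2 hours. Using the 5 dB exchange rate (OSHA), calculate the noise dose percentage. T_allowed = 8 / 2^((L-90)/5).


Given values:
  L = 95.4 dBA, T = 1.2 hours
Formula: T_allowed = 8 / 2^((L - 90) / 5)
Compute exponent: (95.4 - 90) / 5 = 1.08
Compute 2^(1.08) = 2.114036
T_allowed = 8 / 2.114036 = 3.784231 hours
Dose = (T / T_allowed) * 100
Dose = (1.2 / 3.784231) * 100 = 31.71

31.71 %


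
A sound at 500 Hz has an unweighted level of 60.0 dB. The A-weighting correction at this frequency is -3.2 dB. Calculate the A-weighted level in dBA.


Given values:
  SPL = 60.0 dB
  A-weighting at 500 Hz = -3.2 dB
Formula: L_A = SPL + A_weight
L_A = 60.0 + (-3.2)
L_A = 56.8

56.8 dBA


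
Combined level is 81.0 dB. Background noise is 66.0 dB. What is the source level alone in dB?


Given values:
  L_total = 81.0 dB, L_bg = 66.0 dB
Formula: L_source = 10 * log10(10^(L_total/10) - 10^(L_bg/10))
Convert to linear:
  10^(81.0/10) = 125892541.1794
  10^(66.0/10) = 3981071.7055
Difference: 125892541.1794 - 3981071.7055 = 121911469.4739
L_source = 10 * log10(121911469.4739) = 80.86

80.86 dB


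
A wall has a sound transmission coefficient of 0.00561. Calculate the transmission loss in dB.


Given values:
  tau = 0.00561
Formula: TL = 10 * log10(1 / tau)
Compute 1 / tau = 1 / 0.00561 = 178.2531
Compute log10(178.2531) = 2.251037
TL = 10 * 2.251037 = 22.51

22.51 dB


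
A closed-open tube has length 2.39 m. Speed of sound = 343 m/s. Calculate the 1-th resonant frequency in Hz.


Given values:
  Tube type: closed-open, L = 2.39 m, c = 343 m/s, n = 1
Formula: f_n = (2n - 1) * c / (4 * L)
Compute 2n - 1 = 2*1 - 1 = 1
Compute 4 * L = 4 * 2.39 = 9.56
f = 1 * 343 / 9.56
f = 35.88

35.88 Hz


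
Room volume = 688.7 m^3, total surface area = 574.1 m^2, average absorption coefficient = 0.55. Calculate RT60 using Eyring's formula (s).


Given values:
  V = 688.7 m^3, S = 574.1 m^2, alpha = 0.55
Formula: RT60 = 0.161 * V / (-S * ln(1 - alpha))
Compute ln(1 - 0.55) = ln(0.45) = -0.798508
Denominator: -574.1 * -0.798508 = 458.4234
Numerator: 0.161 * 688.7 = 110.8807
RT60 = 110.8807 / 458.4234 = 0.242

0.242 s


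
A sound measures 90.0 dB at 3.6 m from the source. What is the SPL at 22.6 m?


Given values:
  SPL1 = 90.0 dB, r1 = 3.6 m, r2 = 22.6 m
Formula: SPL2 = SPL1 - 20 * log10(r2 / r1)
Compute ratio: r2 / r1 = 22.6 / 3.6 = 6.2778
Compute log10: log10(6.2778) = 0.797807
Compute drop: 20 * 0.797807 = 15.9561
SPL2 = 90.0 - 15.9561 = 74.04

74.04 dB


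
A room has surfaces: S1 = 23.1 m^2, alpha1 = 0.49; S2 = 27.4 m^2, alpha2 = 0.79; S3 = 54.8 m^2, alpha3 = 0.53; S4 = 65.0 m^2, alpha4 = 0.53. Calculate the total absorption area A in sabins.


Given surfaces:
  Surface 1: 23.1 * 0.49 = 11.319
  Surface 2: 27.4 * 0.79 = 21.646
  Surface 3: 54.8 * 0.53 = 29.044
  Surface 4: 65.0 * 0.53 = 34.45
Formula: A = sum(Si * alpha_i)
A = 11.319 + 21.646 + 29.044 + 34.45
A = 96.46

96.46 sabins


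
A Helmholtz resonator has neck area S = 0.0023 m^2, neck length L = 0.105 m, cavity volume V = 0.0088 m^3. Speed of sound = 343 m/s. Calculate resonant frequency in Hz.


Given values:
  S = 0.0023 m^2, L = 0.105 m, V = 0.0088 m^3, c = 343 m/s
Formula: f = (c / (2*pi)) * sqrt(S / (V * L))
Compute V * L = 0.0088 * 0.105 = 0.000924
Compute S / (V * L) = 0.0023 / 0.000924 = 2.4892
Compute sqrt(2.4892) = 1.57772
Compute c / (2*pi) = 343 / 6.283185 = 54.590148
f = 54.590148 * 1.57772 = 86.13

86.13 Hz


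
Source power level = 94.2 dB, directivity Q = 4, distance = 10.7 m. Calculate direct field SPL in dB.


Given values:
  Lw = 94.2 dB, Q = 4, r = 10.7 m
Formula: SPL = Lw + 10 * log10(Q / (4 * pi * r^2))
Compute 4 * pi * r^2 = 4 * pi * 10.7^2 = 1438.7238
Compute Q / denom = 4 / 1438.7238 = 0.00278024
Compute 10 * log10(0.00278024) = -25.5592
SPL = 94.2 + (-25.5592) = 68.64

68.64 dB


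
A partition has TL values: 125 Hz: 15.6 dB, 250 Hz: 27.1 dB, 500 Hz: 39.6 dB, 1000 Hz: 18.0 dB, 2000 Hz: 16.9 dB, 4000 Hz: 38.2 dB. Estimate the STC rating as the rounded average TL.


Given TL values at each frequency:
  125 Hz: 15.6 dB
  250 Hz: 27.1 dB
  500 Hz: 39.6 dB
  1000 Hz: 18.0 dB
  2000 Hz: 16.9 dB
  4000 Hz: 38.2 dB
Formula: STC ~ round(average of TL values)
Sum = 15.6 + 27.1 + 39.6 + 18.0 + 16.9 + 38.2 = 155.4
Average = 155.4 / 6 = 25.9
Rounded: 26

26


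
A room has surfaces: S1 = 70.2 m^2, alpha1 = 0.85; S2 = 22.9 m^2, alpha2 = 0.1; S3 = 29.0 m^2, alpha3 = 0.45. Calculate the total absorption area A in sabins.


Given surfaces:
  Surface 1: 70.2 * 0.85 = 59.67
  Surface 2: 22.9 * 0.1 = 2.29
  Surface 3: 29.0 * 0.45 = 13.05
Formula: A = sum(Si * alpha_i)
A = 59.67 + 2.29 + 13.05
A = 75.01

75.01 sabins


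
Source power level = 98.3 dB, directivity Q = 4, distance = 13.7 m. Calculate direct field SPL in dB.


Given values:
  Lw = 98.3 dB, Q = 4, r = 13.7 m
Formula: SPL = Lw + 10 * log10(Q / (4 * pi * r^2))
Compute 4 * pi * r^2 = 4 * pi * 13.7^2 = 2358.5821
Compute Q / denom = 4 / 2358.5821 = 0.00169593
Compute 10 * log10(0.00169593) = -27.7059
SPL = 98.3 + (-27.7059) = 70.59

70.59 dB


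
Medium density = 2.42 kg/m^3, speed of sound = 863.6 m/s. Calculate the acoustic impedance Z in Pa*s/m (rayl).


Given values:
  rho = 2.42 kg/m^3
  c = 863.6 m/s
Formula: Z = rho * c
Z = 2.42 * 863.6
Z = 2089.91

2089.91 rayl


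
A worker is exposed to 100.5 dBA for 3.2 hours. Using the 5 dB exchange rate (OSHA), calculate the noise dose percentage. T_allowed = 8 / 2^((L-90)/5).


Given values:
  L = 100.5 dBA, T = 3.2 hours
Formula: T_allowed = 8 / 2^((L - 90) / 5)
Compute exponent: (100.5 - 90) / 5 = 2.1
Compute 2^(2.1) = 4.287094
T_allowed = 8 / 4.287094 = 1.866066 hours
Dose = (T / T_allowed) * 100
Dose = (3.2 / 1.866066) * 100 = 171.48

171.48 %


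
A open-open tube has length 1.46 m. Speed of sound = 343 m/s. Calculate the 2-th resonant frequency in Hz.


Given values:
  Tube type: open-open, L = 1.46 m, c = 343 m/s, n = 2
Formula: f_n = n * c / (2 * L)
Compute 2 * L = 2 * 1.46 = 2.92
f = 2 * 343 / 2.92
f = 234.93

234.93 Hz


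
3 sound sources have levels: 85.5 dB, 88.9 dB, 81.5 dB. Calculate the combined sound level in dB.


Formula: L_total = 10 * log10( sum(10^(Li/10)) )
  Source 1: 10^(85.5/10) = 354813389.2336
  Source 2: 10^(88.9/10) = 776247116.6287
  Source 3: 10^(81.5/10) = 141253754.4623
Sum of linear values = 1272314260.3246
L_total = 10 * log10(1272314260.3246) = 91.05

91.05 dB


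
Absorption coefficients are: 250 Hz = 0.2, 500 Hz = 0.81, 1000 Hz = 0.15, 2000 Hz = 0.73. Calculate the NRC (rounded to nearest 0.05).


Given values:
  a_250 = 0.2, a_500 = 0.81
  a_1000 = 0.15, a_2000 = 0.73
Formula: NRC = (a250 + a500 + a1000 + a2000) / 4
Sum = 0.2 + 0.81 + 0.15 + 0.73 = 1.89
NRC = 1.89 / 4 = 0.4725
Rounded to nearest 0.05: 0.45

0.45


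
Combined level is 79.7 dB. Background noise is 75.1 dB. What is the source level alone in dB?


Given values:
  L_total = 79.7 dB, L_bg = 75.1 dB
Formula: L_source = 10 * log10(10^(L_total/10) - 10^(L_bg/10))
Convert to linear:
  10^(79.7/10) = 93325430.0797
  10^(75.1/10) = 32359365.693
Difference: 93325430.0797 - 32359365.693 = 60966064.3867
L_source = 10 * log10(60966064.3867) = 77.85

77.85 dB


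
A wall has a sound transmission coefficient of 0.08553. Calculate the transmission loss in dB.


Given values:
  tau = 0.08553
Formula: TL = 10 * log10(1 / tau)
Compute 1 / tau = 1 / 0.08553 = 11.6918
Compute log10(11.6918) = 1.067881
TL = 10 * 1.067881 = 10.68

10.68 dB


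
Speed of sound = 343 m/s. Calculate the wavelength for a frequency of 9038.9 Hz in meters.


Given values:
  c = 343 m/s, f = 9038.9 Hz
Formula: lambda = c / f
lambda = 343 / 9038.9
lambda = 0.0379

0.0379 m


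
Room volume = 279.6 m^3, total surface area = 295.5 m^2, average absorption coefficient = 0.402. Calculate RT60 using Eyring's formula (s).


Given values:
  V = 279.6 m^3, S = 295.5 m^2, alpha = 0.402
Formula: RT60 = 0.161 * V / (-S * ln(1 - alpha))
Compute ln(1 - 0.402) = ln(0.598) = -0.514165
Denominator: -295.5 * -0.514165 = 151.9358
Numerator: 0.161 * 279.6 = 45.0156
RT60 = 45.0156 / 151.9358 = 0.296

0.296 s


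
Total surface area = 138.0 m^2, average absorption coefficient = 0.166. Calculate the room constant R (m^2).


Given values:
  S = 138.0 m^2, alpha = 0.166
Formula: R = S * alpha / (1 - alpha)
Numerator: 138.0 * 0.166 = 22.908
Denominator: 1 - 0.166 = 0.834
R = 22.908 / 0.834 = 27.47

27.47 m^2


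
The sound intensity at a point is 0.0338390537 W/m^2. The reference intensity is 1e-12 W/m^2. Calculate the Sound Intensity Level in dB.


Given values:
  I = 0.0338390537 W/m^2
  I_ref = 1e-12 W/m^2
Formula: SIL = 10 * log10(I / I_ref)
Compute ratio: I / I_ref = 33839053700
Compute log10: log10(33839053700) = 10.529418
Multiply: SIL = 10 * 10.529418 = 105.29

105.29 dB


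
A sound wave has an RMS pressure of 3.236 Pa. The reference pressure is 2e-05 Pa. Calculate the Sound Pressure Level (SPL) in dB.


Given values:
  p = 3.236 Pa
  p_ref = 2e-05 Pa
Formula: SPL = 20 * log10(p / p_ref)
Compute ratio: p / p_ref = 3.236 / 2e-05 = 161800
Compute log10: log10(161800) = 5.208979
Multiply: SPL = 20 * 5.208979 = 104.18

104.18 dB


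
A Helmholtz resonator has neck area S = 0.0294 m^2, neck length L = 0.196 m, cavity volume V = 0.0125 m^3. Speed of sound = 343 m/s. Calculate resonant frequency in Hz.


Given values:
  S = 0.0294 m^2, L = 0.196 m, V = 0.0125 m^3, c = 343 m/s
Formula: f = (c / (2*pi)) * sqrt(S / (V * L))
Compute V * L = 0.0125 * 0.196 = 0.00245
Compute S / (V * L) = 0.0294 / 0.00245 = 12.0
Compute sqrt(12.0) = 3.464102
Compute c / (2*pi) = 343 / 6.283185 = 54.590148
f = 54.590148 * 3.464102 = 189.11

189.11 Hz


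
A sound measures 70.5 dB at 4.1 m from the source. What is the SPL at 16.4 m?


Given values:
  SPL1 = 70.5 dB, r1 = 4.1 m, r2 = 16.4 m
Formula: SPL2 = SPL1 - 20 * log10(r2 / r1)
Compute ratio: r2 / r1 = 16.4 / 4.1 = 4.0
Compute log10: log10(4.0) = 0.60206
Compute drop: 20 * 0.60206 = 12.0412
SPL2 = 70.5 - 12.0412 = 58.46

58.46 dB


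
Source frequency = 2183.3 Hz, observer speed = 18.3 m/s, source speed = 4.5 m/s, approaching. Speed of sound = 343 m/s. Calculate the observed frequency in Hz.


Given values:
  f_s = 2183.3 Hz, v_o = 18.3 m/s, v_s = 4.5 m/s
  Direction: approaching
Formula: f_o = f_s * (c + v_o) / (c - v_s)
Numerator: c + v_o = 343 + 18.3 = 361.3
Denominator: c - v_s = 343 - 4.5 = 338.5
f_o = 2183.3 * 361.3 / 338.5 = 2330.36

2330.36 Hz


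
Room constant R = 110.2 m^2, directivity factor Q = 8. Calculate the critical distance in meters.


Given values:
  R = 110.2 m^2, Q = 8
Formula: d_c = 0.141 * sqrt(Q * R)
Compute Q * R = 8 * 110.2 = 881.6
Compute sqrt(881.6) = 29.6917
d_c = 0.141 * 29.6917 = 4.187

4.187 m


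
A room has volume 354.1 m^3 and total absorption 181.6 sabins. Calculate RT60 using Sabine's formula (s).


Given values:
  V = 354.1 m^3
  A = 181.6 sabins
Formula: RT60 = 0.161 * V / A
Numerator: 0.161 * 354.1 = 57.0101
RT60 = 57.0101 / 181.6 = 0.314

0.314 s


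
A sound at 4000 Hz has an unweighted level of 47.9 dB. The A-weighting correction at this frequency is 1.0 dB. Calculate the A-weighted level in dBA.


Given values:
  SPL = 47.9 dB
  A-weighting at 4000 Hz = 1.0 dB
Formula: L_A = SPL + A_weight
L_A = 47.9 + (1.0)
L_A = 48.9

48.9 dBA


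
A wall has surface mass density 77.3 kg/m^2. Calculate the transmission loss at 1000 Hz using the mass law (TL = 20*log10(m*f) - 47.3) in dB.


Given values:
  m = 77.3 kg/m^2, f = 1000 Hz
Formula: TL = 20 * log10(m * f) - 47.3
Compute m * f = 77.3 * 1000 = 77300.0
Compute log10(77300.0) = 4.888179
Compute 20 * 4.888179 = 97.7636
TL = 97.7636 - 47.3 = 50.46

50.46 dB


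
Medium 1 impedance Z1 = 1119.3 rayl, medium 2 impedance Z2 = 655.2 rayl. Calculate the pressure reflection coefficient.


Given values:
  Z1 = 1119.3 rayl, Z2 = 655.2 rayl
Formula: R = (Z2 - Z1) / (Z2 + Z1)
Numerator: Z2 - Z1 = 655.2 - 1119.3 = -464.1
Denominator: Z2 + Z1 = 655.2 + 1119.3 = 1774.5
R = -464.1 / 1774.5 = -0.2615

-0.2615


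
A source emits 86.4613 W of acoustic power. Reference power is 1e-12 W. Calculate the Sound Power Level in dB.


Given values:
  W = 86.4613 W
  W_ref = 1e-12 W
Formula: SWL = 10 * log10(W / W_ref)
Compute ratio: W / W_ref = 86461300000000
Compute log10: log10(86461300000000) = 13.936822
Multiply: SWL = 10 * 13.936822 = 139.37

139.37 dB


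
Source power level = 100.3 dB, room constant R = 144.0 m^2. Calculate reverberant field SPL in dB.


Given values:
  Lw = 100.3 dB, R = 144.0 m^2
Formula: SPL = Lw + 10 * log10(4 / R)
Compute 4 / R = 4 / 144.0 = 0.027778
Compute 10 * log10(0.027778) = -15.563
SPL = 100.3 + (-15.563) = 84.74

84.74 dB


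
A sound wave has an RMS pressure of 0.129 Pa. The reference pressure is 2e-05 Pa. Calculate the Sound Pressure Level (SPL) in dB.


Given values:
  p = 0.129 Pa
  p_ref = 2e-05 Pa
Formula: SPL = 20 * log10(p / p_ref)
Compute ratio: p / p_ref = 0.129 / 2e-05 = 6450
Compute log10: log10(6450) = 3.80956
Multiply: SPL = 20 * 3.80956 = 76.19

76.19 dB


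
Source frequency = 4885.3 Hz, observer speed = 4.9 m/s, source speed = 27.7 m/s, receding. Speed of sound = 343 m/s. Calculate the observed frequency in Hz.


Given values:
  f_s = 4885.3 Hz, v_o = 4.9 m/s, v_s = 27.7 m/s
  Direction: receding
Formula: f_o = f_s * (c - v_o) / (c + v_s)
Numerator: c - v_o = 343 - 4.9 = 338.1
Denominator: c + v_s = 343 + 27.7 = 370.7
f_o = 4885.3 * 338.1 / 370.7 = 4455.68

4455.68 Hz


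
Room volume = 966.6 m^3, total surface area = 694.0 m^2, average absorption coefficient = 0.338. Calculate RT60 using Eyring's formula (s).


Given values:
  V = 966.6 m^3, S = 694.0 m^2, alpha = 0.338
Formula: RT60 = 0.161 * V / (-S * ln(1 - alpha))
Compute ln(1 - 0.338) = ln(0.662) = -0.41249
Denominator: -694.0 * -0.41249 = 286.2681
Numerator: 0.161 * 966.6 = 155.6226
RT60 = 155.6226 / 286.2681 = 0.544

0.544 s


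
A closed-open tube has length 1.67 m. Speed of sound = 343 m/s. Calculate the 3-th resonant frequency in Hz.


Given values:
  Tube type: closed-open, L = 1.67 m, c = 343 m/s, n = 3
Formula: f_n = (2n - 1) * c / (4 * L)
Compute 2n - 1 = 2*3 - 1 = 5
Compute 4 * L = 4 * 1.67 = 6.68
f = 5 * 343 / 6.68
f = 256.74

256.74 Hz


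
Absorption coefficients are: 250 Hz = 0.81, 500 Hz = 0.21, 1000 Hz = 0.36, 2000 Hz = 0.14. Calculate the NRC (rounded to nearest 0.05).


Given values:
  a_250 = 0.81, a_500 = 0.21
  a_1000 = 0.36, a_2000 = 0.14
Formula: NRC = (a250 + a500 + a1000 + a2000) / 4
Sum = 0.81 + 0.21 + 0.36 + 0.14 = 1.52
NRC = 1.52 / 4 = 0.38
Rounded to nearest 0.05: 0.4

0.4


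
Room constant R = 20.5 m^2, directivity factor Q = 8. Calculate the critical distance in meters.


Given values:
  R = 20.5 m^2, Q = 8
Formula: d_c = 0.141 * sqrt(Q * R)
Compute Q * R = 8 * 20.5 = 164.0
Compute sqrt(164.0) = 12.8062
d_c = 0.141 * 12.8062 = 1.806

1.806 m


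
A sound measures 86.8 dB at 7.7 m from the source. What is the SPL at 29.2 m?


Given values:
  SPL1 = 86.8 dB, r1 = 7.7 m, r2 = 29.2 m
Formula: SPL2 = SPL1 - 20 * log10(r2 / r1)
Compute ratio: r2 / r1 = 29.2 / 7.7 = 3.7922
Compute log10: log10(3.7922) = 0.578891
Compute drop: 20 * 0.578891 = 11.5778
SPL2 = 86.8 - 11.5778 = 75.22

75.22 dB


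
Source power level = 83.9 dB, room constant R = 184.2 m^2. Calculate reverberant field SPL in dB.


Given values:
  Lw = 83.9 dB, R = 184.2 m^2
Formula: SPL = Lw + 10 * log10(4 / R)
Compute 4 / R = 4 / 184.2 = 0.021716
Compute 10 * log10(0.021716) = -16.6322
SPL = 83.9 + (-16.6322) = 67.27

67.27 dB


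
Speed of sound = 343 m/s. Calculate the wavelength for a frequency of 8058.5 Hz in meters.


Given values:
  c = 343 m/s, f = 8058.5 Hz
Formula: lambda = c / f
lambda = 343 / 8058.5
lambda = 0.0426

0.0426 m


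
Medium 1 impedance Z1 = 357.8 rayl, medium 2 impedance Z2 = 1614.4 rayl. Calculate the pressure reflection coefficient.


Given values:
  Z1 = 357.8 rayl, Z2 = 1614.4 rayl
Formula: R = (Z2 - Z1) / (Z2 + Z1)
Numerator: Z2 - Z1 = 1614.4 - 357.8 = 1256.6
Denominator: Z2 + Z1 = 1614.4 + 357.8 = 1972.2
R = 1256.6 / 1972.2 = 0.6372

0.6372


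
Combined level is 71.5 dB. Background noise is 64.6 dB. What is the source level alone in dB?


Given values:
  L_total = 71.5 dB, L_bg = 64.6 dB
Formula: L_source = 10 * log10(10^(L_total/10) - 10^(L_bg/10))
Convert to linear:
  10^(71.5/10) = 14125375.4462
  10^(64.6/10) = 2884031.5031
Difference: 14125375.4462 - 2884031.5031 = 11241343.9431
L_source = 10 * log10(11241343.9431) = 70.51

70.51 dB


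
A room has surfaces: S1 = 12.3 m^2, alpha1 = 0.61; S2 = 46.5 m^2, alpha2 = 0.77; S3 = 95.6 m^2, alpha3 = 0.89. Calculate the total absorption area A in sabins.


Given surfaces:
  Surface 1: 12.3 * 0.61 = 7.503
  Surface 2: 46.5 * 0.77 = 35.805
  Surface 3: 95.6 * 0.89 = 85.084
Formula: A = sum(Si * alpha_i)
A = 7.503 + 35.805 + 85.084
A = 128.39

128.39 sabins


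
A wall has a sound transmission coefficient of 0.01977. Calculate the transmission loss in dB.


Given values:
  tau = 0.01977
Formula: TL = 10 * log10(1 / tau)
Compute 1 / tau = 1 / 0.01977 = 50.5817
Compute log10(50.5817) = 1.703993
TL = 10 * 1.703993 = 17.04

17.04 dB


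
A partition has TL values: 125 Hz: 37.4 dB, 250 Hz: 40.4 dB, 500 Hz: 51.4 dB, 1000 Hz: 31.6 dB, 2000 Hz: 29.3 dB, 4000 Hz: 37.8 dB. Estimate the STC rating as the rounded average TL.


Given TL values at each frequency:
  125 Hz: 37.4 dB
  250 Hz: 40.4 dB
  500 Hz: 51.4 dB
  1000 Hz: 31.6 dB
  2000 Hz: 29.3 dB
  4000 Hz: 37.8 dB
Formula: STC ~ round(average of TL values)
Sum = 37.4 + 40.4 + 51.4 + 31.6 + 29.3 + 37.8 = 227.9
Average = 227.9 / 6 = 37.98
Rounded: 38

38


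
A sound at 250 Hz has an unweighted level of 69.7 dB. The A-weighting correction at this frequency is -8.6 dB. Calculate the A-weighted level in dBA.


Given values:
  SPL = 69.7 dB
  A-weighting at 250 Hz = -8.6 dB
Formula: L_A = SPL + A_weight
L_A = 69.7 + (-8.6)
L_A = 61.1

61.1 dBA


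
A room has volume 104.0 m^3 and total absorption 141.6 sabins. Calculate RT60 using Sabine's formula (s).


Given values:
  V = 104.0 m^3
  A = 141.6 sabins
Formula: RT60 = 0.161 * V / A
Numerator: 0.161 * 104.0 = 16.744
RT60 = 16.744 / 141.6 = 0.118

0.118 s


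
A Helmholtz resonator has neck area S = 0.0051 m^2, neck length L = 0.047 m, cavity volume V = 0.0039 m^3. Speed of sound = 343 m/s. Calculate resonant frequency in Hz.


Given values:
  S = 0.0051 m^2, L = 0.047 m, V = 0.0039 m^3, c = 343 m/s
Formula: f = (c / (2*pi)) * sqrt(S / (V * L))
Compute V * L = 0.0039 * 0.047 = 0.0001833
Compute S / (V * L) = 0.0051 / 0.0001833 = 27.8232
Compute sqrt(27.8232) = 5.27477
Compute c / (2*pi) = 343 / 6.283185 = 54.590148
f = 54.590148 * 5.27477 = 287.95

287.95 Hz


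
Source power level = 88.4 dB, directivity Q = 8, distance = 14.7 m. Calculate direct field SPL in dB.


Given values:
  Lw = 88.4 dB, Q = 8, r = 14.7 m
Formula: SPL = Lw + 10 * log10(Q / (4 * pi * r^2))
Compute 4 * pi * r^2 = 4 * pi * 14.7^2 = 2715.467
Compute Q / denom = 8 / 2715.467 = 0.00294609
Compute 10 * log10(0.00294609) = -25.3075
SPL = 88.4 + (-25.3075) = 63.09

63.09 dB


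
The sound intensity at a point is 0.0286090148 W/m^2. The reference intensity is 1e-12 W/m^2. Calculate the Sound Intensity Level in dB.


Given values:
  I = 0.0286090148 W/m^2
  I_ref = 1e-12 W/m^2
Formula: SIL = 10 * log10(I / I_ref)
Compute ratio: I / I_ref = 28609014800
Compute log10: log10(28609014800) = 10.456503
Multiply: SIL = 10 * 10.456503 = 104.57

104.57 dB


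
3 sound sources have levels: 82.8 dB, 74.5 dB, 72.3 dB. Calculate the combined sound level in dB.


Formula: L_total = 10 * log10( sum(10^(Li/10)) )
  Source 1: 10^(82.8/10) = 190546071.7963
  Source 2: 10^(74.5/10) = 28183829.3126
  Source 3: 10^(72.3/10) = 16982436.5246
Sum of linear values = 235712337.6335
L_total = 10 * log10(235712337.6335) = 83.72

83.72 dB


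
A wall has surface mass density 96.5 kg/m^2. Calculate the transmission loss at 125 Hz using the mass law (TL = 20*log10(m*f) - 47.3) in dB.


Given values:
  m = 96.5 kg/m^2, f = 125 Hz
Formula: TL = 20 * log10(m * f) - 47.3
Compute m * f = 96.5 * 125 = 12062.5
Compute log10(12062.5) = 4.081437
Compute 20 * 4.081437 = 81.6287
TL = 81.6287 - 47.3 = 34.33

34.33 dB


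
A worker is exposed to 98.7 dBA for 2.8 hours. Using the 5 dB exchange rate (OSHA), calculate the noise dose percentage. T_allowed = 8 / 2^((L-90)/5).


Given values:
  L = 98.7 dBA, T = 2.8 hours
Formula: T_allowed = 8 / 2^((L - 90) / 5)
Compute exponent: (98.7 - 90) / 5 = 1.74
Compute 2^(1.74) = 3.340352
T_allowed = 8 / 3.340352 = 2.394957 hours
Dose = (T / T_allowed) * 100
Dose = (2.8 / 2.394957) * 100 = 116.91

116.91 %


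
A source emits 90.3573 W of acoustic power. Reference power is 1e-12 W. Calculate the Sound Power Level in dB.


Given values:
  W = 90.3573 W
  W_ref = 1e-12 W
Formula: SWL = 10 * log10(W / W_ref)
Compute ratio: W / W_ref = 90357300000000
Compute log10: log10(90357300000000) = 13.955963
Multiply: SWL = 10 * 13.955963 = 139.56

139.56 dB


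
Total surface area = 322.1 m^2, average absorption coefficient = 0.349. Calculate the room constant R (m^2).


Given values:
  S = 322.1 m^2, alpha = 0.349
Formula: R = S * alpha / (1 - alpha)
Numerator: 322.1 * 0.349 = 112.4129
Denominator: 1 - 0.349 = 0.651
R = 112.4129 / 0.651 = 172.68

172.68 m^2


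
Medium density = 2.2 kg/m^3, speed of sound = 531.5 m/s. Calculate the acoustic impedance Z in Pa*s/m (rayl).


Given values:
  rho = 2.2 kg/m^3
  c = 531.5 m/s
Formula: Z = rho * c
Z = 2.2 * 531.5
Z = 1169.3

1169.3 rayl


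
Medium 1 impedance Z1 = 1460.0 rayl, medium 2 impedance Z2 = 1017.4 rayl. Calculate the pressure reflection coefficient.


Given values:
  Z1 = 1460.0 rayl, Z2 = 1017.4 rayl
Formula: R = (Z2 - Z1) / (Z2 + Z1)
Numerator: Z2 - Z1 = 1017.4 - 1460.0 = -442.6
Denominator: Z2 + Z1 = 1017.4 + 1460.0 = 2477.4
R = -442.6 / 2477.4 = -0.1787

-0.1787


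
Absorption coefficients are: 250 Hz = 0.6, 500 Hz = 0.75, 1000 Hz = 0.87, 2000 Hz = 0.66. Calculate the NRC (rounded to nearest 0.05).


Given values:
  a_250 = 0.6, a_500 = 0.75
  a_1000 = 0.87, a_2000 = 0.66
Formula: NRC = (a250 + a500 + a1000 + a2000) / 4
Sum = 0.6 + 0.75 + 0.87 + 0.66 = 2.88
NRC = 2.88 / 4 = 0.72
Rounded to nearest 0.05: 0.7

0.7


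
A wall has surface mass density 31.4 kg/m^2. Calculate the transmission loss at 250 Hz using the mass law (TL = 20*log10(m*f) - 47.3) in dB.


Given values:
  m = 31.4 kg/m^2, f = 250 Hz
Formula: TL = 20 * log10(m * f) - 47.3
Compute m * f = 31.4 * 250 = 7850.0
Compute log10(7850.0) = 3.89487
Compute 20 * 3.89487 = 77.8974
TL = 77.8974 - 47.3 = 30.6

30.6 dB


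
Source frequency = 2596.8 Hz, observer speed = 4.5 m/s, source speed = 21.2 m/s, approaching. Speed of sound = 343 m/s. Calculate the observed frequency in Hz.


Given values:
  f_s = 2596.8 Hz, v_o = 4.5 m/s, v_s = 21.2 m/s
  Direction: approaching
Formula: f_o = f_s * (c + v_o) / (c - v_s)
Numerator: c + v_o = 343 + 4.5 = 347.5
Denominator: c - v_s = 343 - 21.2 = 321.8
f_o = 2596.8 * 347.5 / 321.8 = 2804.19

2804.19 Hz


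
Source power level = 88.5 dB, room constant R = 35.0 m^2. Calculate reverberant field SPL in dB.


Given values:
  Lw = 88.5 dB, R = 35.0 m^2
Formula: SPL = Lw + 10 * log10(4 / R)
Compute 4 / R = 4 / 35.0 = 0.114286
Compute 10 * log10(0.114286) = -9.4201
SPL = 88.5 + (-9.4201) = 79.08

79.08 dB


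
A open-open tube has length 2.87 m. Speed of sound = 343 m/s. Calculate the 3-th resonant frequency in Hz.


Given values:
  Tube type: open-open, L = 2.87 m, c = 343 m/s, n = 3
Formula: f_n = n * c / (2 * L)
Compute 2 * L = 2 * 2.87 = 5.74
f = 3 * 343 / 5.74
f = 179.27

179.27 Hz


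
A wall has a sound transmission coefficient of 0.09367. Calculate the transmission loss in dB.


Given values:
  tau = 0.09367
Formula: TL = 10 * log10(1 / tau)
Compute 1 / tau = 1 / 0.09367 = 10.6758
Compute log10(10.6758) = 1.0284
TL = 10 * 1.0284 = 10.28

10.28 dB


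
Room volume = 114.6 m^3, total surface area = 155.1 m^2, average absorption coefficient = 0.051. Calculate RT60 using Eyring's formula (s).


Given values:
  V = 114.6 m^3, S = 155.1 m^2, alpha = 0.051
Formula: RT60 = 0.161 * V / (-S * ln(1 - alpha))
Compute ln(1 - 0.051) = ln(0.949) = -0.052346
Denominator: -155.1 * -0.052346 = 8.1189
Numerator: 0.161 * 114.6 = 18.4506
RT60 = 18.4506 / 8.1189 = 2.273

2.273 s


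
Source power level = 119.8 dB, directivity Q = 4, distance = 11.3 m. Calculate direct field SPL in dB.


Given values:
  Lw = 119.8 dB, Q = 4, r = 11.3 m
Formula: SPL = Lw + 10 * log10(Q / (4 * pi * r^2))
Compute 4 * pi * r^2 = 4 * pi * 11.3^2 = 1604.5999
Compute Q / denom = 4 / 1604.5999 = 0.00249283
Compute 10 * log10(0.00249283) = -26.0331
SPL = 119.8 + (-26.0331) = 93.77

93.77 dB


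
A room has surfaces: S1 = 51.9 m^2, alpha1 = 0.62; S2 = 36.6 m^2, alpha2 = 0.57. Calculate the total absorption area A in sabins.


Given surfaces:
  Surface 1: 51.9 * 0.62 = 32.178
  Surface 2: 36.6 * 0.57 = 20.862
Formula: A = sum(Si * alpha_i)
A = 32.178 + 20.862
A = 53.04

53.04 sabins


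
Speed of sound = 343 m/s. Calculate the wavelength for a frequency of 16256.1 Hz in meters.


Given values:
  c = 343 m/s, f = 16256.1 Hz
Formula: lambda = c / f
lambda = 343 / 16256.1
lambda = 0.0211

0.0211 m


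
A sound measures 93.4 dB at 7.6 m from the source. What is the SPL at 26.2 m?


Given values:
  SPL1 = 93.4 dB, r1 = 7.6 m, r2 = 26.2 m
Formula: SPL2 = SPL1 - 20 * log10(r2 / r1)
Compute ratio: r2 / r1 = 26.2 / 7.6 = 3.4474
Compute log10: log10(3.4474) = 0.537492
Compute drop: 20 * 0.537492 = 10.7498
SPL2 = 93.4 - 10.7498 = 82.65

82.65 dB


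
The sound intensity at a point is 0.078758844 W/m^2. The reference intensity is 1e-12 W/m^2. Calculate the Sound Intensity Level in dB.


Given values:
  I = 0.078758844 W/m^2
  I_ref = 1e-12 W/m^2
Formula: SIL = 10 * log10(I / I_ref)
Compute ratio: I / I_ref = 78758844000
Compute log10: log10(78758844000) = 10.896299
Multiply: SIL = 10 * 10.896299 = 108.96

108.96 dB


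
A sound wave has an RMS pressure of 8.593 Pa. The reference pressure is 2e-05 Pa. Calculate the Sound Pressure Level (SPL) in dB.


Given values:
  p = 8.593 Pa
  p_ref = 2e-05 Pa
Formula: SPL = 20 * log10(p / p_ref)
Compute ratio: p / p_ref = 8.593 / 2e-05 = 429650
Compute log10: log10(429650) = 5.633115
Multiply: SPL = 20 * 5.633115 = 112.66

112.66 dB


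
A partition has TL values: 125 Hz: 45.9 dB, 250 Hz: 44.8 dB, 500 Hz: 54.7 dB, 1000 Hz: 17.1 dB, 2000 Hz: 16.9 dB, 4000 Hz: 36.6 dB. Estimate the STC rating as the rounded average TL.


Given TL values at each frequency:
  125 Hz: 45.9 dB
  250 Hz: 44.8 dB
  500 Hz: 54.7 dB
  1000 Hz: 17.1 dB
  2000 Hz: 16.9 dB
  4000 Hz: 36.6 dB
Formula: STC ~ round(average of TL values)
Sum = 45.9 + 44.8 + 54.7 + 17.1 + 16.9 + 36.6 = 216.0
Average = 216.0 / 6 = 36.0
Rounded: 36

36


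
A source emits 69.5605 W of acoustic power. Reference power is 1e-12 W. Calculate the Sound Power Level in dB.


Given values:
  W = 69.5605 W
  W_ref = 1e-12 W
Formula: SWL = 10 * log10(W / W_ref)
Compute ratio: W / W_ref = 69560500000000
Compute log10: log10(69560500000000) = 13.842363
Multiply: SWL = 10 * 13.842363 = 138.42

138.42 dB


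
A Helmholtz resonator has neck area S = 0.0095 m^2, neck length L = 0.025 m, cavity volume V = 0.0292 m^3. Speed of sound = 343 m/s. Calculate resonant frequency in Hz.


Given values:
  S = 0.0095 m^2, L = 0.025 m, V = 0.0292 m^3, c = 343 m/s
Formula: f = (c / (2*pi)) * sqrt(S / (V * L))
Compute V * L = 0.0292 * 0.025 = 0.00073
Compute S / (V * L) = 0.0095 / 0.00073 = 13.0137
Compute sqrt(13.0137) = 3.607451
Compute c / (2*pi) = 343 / 6.283185 = 54.590148
f = 54.590148 * 3.607451 = 196.93

196.93 Hz


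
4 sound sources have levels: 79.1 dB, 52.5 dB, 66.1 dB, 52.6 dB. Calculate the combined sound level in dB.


Formula: L_total = 10 * log10( sum(10^(Li/10)) )
  Source 1: 10^(79.1/10) = 81283051.6164
  Source 2: 10^(52.5/10) = 177827.941
  Source 3: 10^(66.1/10) = 4073802.778
  Source 4: 10^(52.6/10) = 181970.0859
Sum of linear values = 85716652.4213
L_total = 10 * log10(85716652.4213) = 79.33

79.33 dB


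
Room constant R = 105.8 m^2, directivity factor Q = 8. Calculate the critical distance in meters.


Given values:
  R = 105.8 m^2, Q = 8
Formula: d_c = 0.141 * sqrt(Q * R)
Compute Q * R = 8 * 105.8 = 846.4
Compute sqrt(846.4) = 29.093
d_c = 0.141 * 29.093 = 4.102

4.102 m


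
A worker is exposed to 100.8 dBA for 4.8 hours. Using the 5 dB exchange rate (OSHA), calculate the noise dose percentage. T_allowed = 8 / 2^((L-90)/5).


Given values:
  L = 100.8 dBA, T = 4.8 hours
Formula: T_allowed = 8 / 2^((L - 90) / 5)
Compute exponent: (100.8 - 90) / 5 = 2.16
Compute 2^(2.16) = 4.469149
T_allowed = 8 / 4.469149 = 1.79005 hours
Dose = (T / T_allowed) * 100
Dose = (4.8 / 1.79005) * 100 = 268.15

268.15 %


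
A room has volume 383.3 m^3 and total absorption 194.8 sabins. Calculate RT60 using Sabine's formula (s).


Given values:
  V = 383.3 m^3
  A = 194.8 sabins
Formula: RT60 = 0.161 * V / A
Numerator: 0.161 * 383.3 = 61.7113
RT60 = 61.7113 / 194.8 = 0.317

0.317 s


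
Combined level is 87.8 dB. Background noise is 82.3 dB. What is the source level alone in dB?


Given values:
  L_total = 87.8 dB, L_bg = 82.3 dB
Formula: L_source = 10 * log10(10^(L_total/10) - 10^(L_bg/10))
Convert to linear:
  10^(87.8/10) = 602559586.0744
  10^(82.3/10) = 169824365.2462
Difference: 602559586.0744 - 169824365.2462 = 432735220.8282
L_source = 10 * log10(432735220.8282) = 86.36

86.36 dB


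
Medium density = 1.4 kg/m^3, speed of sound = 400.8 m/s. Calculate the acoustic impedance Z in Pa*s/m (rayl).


Given values:
  rho = 1.4 kg/m^3
  c = 400.8 m/s
Formula: Z = rho * c
Z = 1.4 * 400.8
Z = 561.12

561.12 rayl


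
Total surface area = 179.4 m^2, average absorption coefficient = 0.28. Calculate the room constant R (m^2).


Given values:
  S = 179.4 m^2, alpha = 0.28
Formula: R = S * alpha / (1 - alpha)
Numerator: 179.4 * 0.28 = 50.232
Denominator: 1 - 0.28 = 0.72
R = 50.232 / 0.72 = 69.77

69.77 m^2


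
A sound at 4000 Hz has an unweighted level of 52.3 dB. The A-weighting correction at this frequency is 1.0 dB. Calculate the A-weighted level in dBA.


Given values:
  SPL = 52.3 dB
  A-weighting at 4000 Hz = 1.0 dB
Formula: L_A = SPL + A_weight
L_A = 52.3 + (1.0)
L_A = 53.3

53.3 dBA


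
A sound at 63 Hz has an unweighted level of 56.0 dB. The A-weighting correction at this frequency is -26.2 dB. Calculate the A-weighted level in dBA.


Given values:
  SPL = 56.0 dB
  A-weighting at 63 Hz = -26.2 dB
Formula: L_A = SPL + A_weight
L_A = 56.0 + (-26.2)
L_A = 29.8

29.8 dBA


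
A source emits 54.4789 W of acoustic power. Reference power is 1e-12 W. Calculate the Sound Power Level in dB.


Given values:
  W = 54.4789 W
  W_ref = 1e-12 W
Formula: SWL = 10 * log10(W / W_ref)
Compute ratio: W / W_ref = 54478900000000
Compute log10: log10(54478900000000) = 13.736228
Multiply: SWL = 10 * 13.736228 = 137.36

137.36 dB


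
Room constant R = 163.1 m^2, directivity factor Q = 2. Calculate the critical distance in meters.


Given values:
  R = 163.1 m^2, Q = 2
Formula: d_c = 0.141 * sqrt(Q * R)
Compute Q * R = 2 * 163.1 = 326.2
Compute sqrt(326.2) = 18.061
d_c = 0.141 * 18.061 = 2.547

2.547 m


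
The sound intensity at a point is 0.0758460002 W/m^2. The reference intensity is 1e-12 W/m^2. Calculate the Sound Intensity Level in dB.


Given values:
  I = 0.0758460002 W/m^2
  I_ref = 1e-12 W/m^2
Formula: SIL = 10 * log10(I / I_ref)
Compute ratio: I / I_ref = 75846000200
Compute log10: log10(75846000200) = 10.879933
Multiply: SIL = 10 * 10.879933 = 108.8

108.8 dB


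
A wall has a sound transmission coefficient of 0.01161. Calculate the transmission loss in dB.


Given values:
  tau = 0.01161
Formula: TL = 10 * log10(1 / tau)
Compute 1 / tau = 1 / 0.01161 = 86.1326
Compute log10(86.1326) = 1.935168
TL = 10 * 1.935168 = 19.35

19.35 dB


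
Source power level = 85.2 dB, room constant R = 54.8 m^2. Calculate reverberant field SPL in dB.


Given values:
  Lw = 85.2 dB, R = 54.8 m^2
Formula: SPL = Lw + 10 * log10(4 / R)
Compute 4 / R = 4 / 54.8 = 0.072993
Compute 10 * log10(0.072993) = -11.3672
SPL = 85.2 + (-11.3672) = 73.83

73.83 dB


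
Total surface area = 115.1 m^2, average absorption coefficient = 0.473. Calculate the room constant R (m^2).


Given values:
  S = 115.1 m^2, alpha = 0.473
Formula: R = S * alpha / (1 - alpha)
Numerator: 115.1 * 0.473 = 54.4423
Denominator: 1 - 0.473 = 0.527
R = 54.4423 / 0.527 = 103.31

103.31 m^2


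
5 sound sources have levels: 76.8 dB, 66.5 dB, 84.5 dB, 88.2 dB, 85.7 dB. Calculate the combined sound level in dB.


Formula: L_total = 10 * log10( sum(10^(Li/10)) )
  Source 1: 10^(76.8/10) = 47863009.2323
  Source 2: 10^(66.5/10) = 4466835.9215
  Source 3: 10^(84.5/10) = 281838293.1264
  Source 4: 10^(88.2/10) = 660693448.0076
  Source 5: 10^(85.7/10) = 371535229.0972
Sum of linear values = 1366396815.385
L_total = 10 * log10(1366396815.385) = 91.36

91.36 dB


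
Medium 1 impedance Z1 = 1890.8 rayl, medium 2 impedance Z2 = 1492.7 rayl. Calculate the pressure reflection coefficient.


Given values:
  Z1 = 1890.8 rayl, Z2 = 1492.7 rayl
Formula: R = (Z2 - Z1) / (Z2 + Z1)
Numerator: Z2 - Z1 = 1492.7 - 1890.8 = -398.1
Denominator: Z2 + Z1 = 1492.7 + 1890.8 = 3383.5
R = -398.1 / 3383.5 = -0.1177

-0.1177


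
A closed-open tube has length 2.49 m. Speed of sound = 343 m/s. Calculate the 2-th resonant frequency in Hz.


Given values:
  Tube type: closed-open, L = 2.49 m, c = 343 m/s, n = 2
Formula: f_n = (2n - 1) * c / (4 * L)
Compute 2n - 1 = 2*2 - 1 = 3
Compute 4 * L = 4 * 2.49 = 9.96
f = 3 * 343 / 9.96
f = 103.31

103.31 Hz


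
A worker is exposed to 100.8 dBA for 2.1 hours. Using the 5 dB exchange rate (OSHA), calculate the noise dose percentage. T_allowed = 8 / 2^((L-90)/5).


Given values:
  L = 100.8 dBA, T = 2.1 hours
Formula: T_allowed = 8 / 2^((L - 90) / 5)
Compute exponent: (100.8 - 90) / 5 = 2.16
Compute 2^(2.16) = 4.469149
T_allowed = 8 / 4.469149 = 1.79005 hours
Dose = (T / T_allowed) * 100
Dose = (2.1 / 1.79005) * 100 = 117.32

117.32 %


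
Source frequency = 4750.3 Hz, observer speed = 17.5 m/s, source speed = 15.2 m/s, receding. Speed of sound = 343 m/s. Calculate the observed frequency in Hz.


Given values:
  f_s = 4750.3 Hz, v_o = 17.5 m/s, v_s = 15.2 m/s
  Direction: receding
Formula: f_o = f_s * (c - v_o) / (c + v_s)
Numerator: c - v_o = 343 - 17.5 = 325.5
Denominator: c + v_s = 343 + 15.2 = 358.2
f_o = 4750.3 * 325.5 / 358.2 = 4316.65

4316.65 Hz


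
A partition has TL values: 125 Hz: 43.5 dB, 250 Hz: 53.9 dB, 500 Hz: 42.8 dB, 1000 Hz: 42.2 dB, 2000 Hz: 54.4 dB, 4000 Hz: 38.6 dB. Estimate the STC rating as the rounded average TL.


Given TL values at each frequency:
  125 Hz: 43.5 dB
  250 Hz: 53.9 dB
  500 Hz: 42.8 dB
  1000 Hz: 42.2 dB
  2000 Hz: 54.4 dB
  4000 Hz: 38.6 dB
Formula: STC ~ round(average of TL values)
Sum = 43.5 + 53.9 + 42.8 + 42.2 + 54.4 + 38.6 = 275.4
Average = 275.4 / 6 = 45.9
Rounded: 46

46


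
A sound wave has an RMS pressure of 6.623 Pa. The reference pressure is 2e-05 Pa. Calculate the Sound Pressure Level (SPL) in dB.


Given values:
  p = 6.623 Pa
  p_ref = 2e-05 Pa
Formula: SPL = 20 * log10(p / p_ref)
Compute ratio: p / p_ref = 6.623 / 2e-05 = 331150
Compute log10: log10(331150) = 5.520025
Multiply: SPL = 20 * 5.520025 = 110.4

110.4 dB


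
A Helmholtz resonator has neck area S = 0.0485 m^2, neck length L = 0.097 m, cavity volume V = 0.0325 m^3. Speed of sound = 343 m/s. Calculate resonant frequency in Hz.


Given values:
  S = 0.0485 m^2, L = 0.097 m, V = 0.0325 m^3, c = 343 m/s
Formula: f = (c / (2*pi)) * sqrt(S / (V * L))
Compute V * L = 0.0325 * 0.097 = 0.0031525
Compute S / (V * L) = 0.0485 / 0.0031525 = 15.3846
Compute sqrt(15.3846) = 3.922321
Compute c / (2*pi) = 343 / 6.283185 = 54.590148
f = 54.590148 * 3.922321 = 214.12

214.12 Hz


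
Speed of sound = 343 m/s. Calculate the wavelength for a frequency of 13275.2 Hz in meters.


Given values:
  c = 343 m/s, f = 13275.2 Hz
Formula: lambda = c / f
lambda = 343 / 13275.2
lambda = 0.0258

0.0258 m


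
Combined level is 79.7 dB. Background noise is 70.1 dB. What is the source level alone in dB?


Given values:
  L_total = 79.7 dB, L_bg = 70.1 dB
Formula: L_source = 10 * log10(10^(L_total/10) - 10^(L_bg/10))
Convert to linear:
  10^(79.7/10) = 93325430.0797
  10^(70.1/10) = 10232929.9228
Difference: 93325430.0797 - 10232929.9228 = 83092500.1569
L_source = 10 * log10(83092500.1569) = 79.2

79.2 dB


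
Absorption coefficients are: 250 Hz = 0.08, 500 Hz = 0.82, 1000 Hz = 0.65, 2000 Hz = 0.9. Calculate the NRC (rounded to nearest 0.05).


Given values:
  a_250 = 0.08, a_500 = 0.82
  a_1000 = 0.65, a_2000 = 0.9
Formula: NRC = (a250 + a500 + a1000 + a2000) / 4
Sum = 0.08 + 0.82 + 0.65 + 0.9 = 2.45
NRC = 2.45 / 4 = 0.6125
Rounded to nearest 0.05: 0.6

0.6


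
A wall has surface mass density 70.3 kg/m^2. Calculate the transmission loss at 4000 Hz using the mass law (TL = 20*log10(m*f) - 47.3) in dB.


Given values:
  m = 70.3 kg/m^2, f = 4000 Hz
Formula: TL = 20 * log10(m * f) - 47.3
Compute m * f = 70.3 * 4000 = 281200.0
Compute log10(281200.0) = 5.449015
Compute 20 * 5.449015 = 108.9803
TL = 108.9803 - 47.3 = 61.68

61.68 dB


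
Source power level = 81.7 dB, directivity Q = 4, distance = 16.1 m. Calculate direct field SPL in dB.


Given values:
  Lw = 81.7 dB, Q = 4, r = 16.1 m
Formula: SPL = Lw + 10 * log10(Q / (4 * pi * r^2))
Compute 4 * pi * r^2 = 4 * pi * 16.1^2 = 3257.3289
Compute Q / denom = 4 / 3257.3289 = 0.001228
Compute 10 * log10(0.001228) = -29.108
SPL = 81.7 + (-29.108) = 52.59

52.59 dB


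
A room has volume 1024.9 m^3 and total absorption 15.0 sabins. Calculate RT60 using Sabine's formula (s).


Given values:
  V = 1024.9 m^3
  A = 15.0 sabins
Formula: RT60 = 0.161 * V / A
Numerator: 0.161 * 1024.9 = 165.0089
RT60 = 165.0089 / 15.0 = 11.001

11.001 s


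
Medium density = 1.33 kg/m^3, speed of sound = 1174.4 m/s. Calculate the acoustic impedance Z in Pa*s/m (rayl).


Given values:
  rho = 1.33 kg/m^3
  c = 1174.4 m/s
Formula: Z = rho * c
Z = 1.33 * 1174.4
Z = 1561.95

1561.95 rayl


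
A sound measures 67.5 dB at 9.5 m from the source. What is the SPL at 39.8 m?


Given values:
  SPL1 = 67.5 dB, r1 = 9.5 m, r2 = 39.8 m
Formula: SPL2 = SPL1 - 20 * log10(r2 / r1)
Compute ratio: r2 / r1 = 39.8 / 9.5 = 4.1895
Compute log10: log10(4.1895) = 0.622162
Compute drop: 20 * 0.622162 = 12.4432
SPL2 = 67.5 - 12.4432 = 55.06

55.06 dB


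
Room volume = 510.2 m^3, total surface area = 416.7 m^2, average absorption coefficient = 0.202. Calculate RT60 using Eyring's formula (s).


Given values:
  V = 510.2 m^3, S = 416.7 m^2, alpha = 0.202
Formula: RT60 = 0.161 * V / (-S * ln(1 - alpha))
Compute ln(1 - 0.202) = ln(0.798) = -0.225647
Denominator: -416.7 * -0.225647 = 94.0271
Numerator: 0.161 * 510.2 = 82.1422
RT60 = 82.1422 / 94.0271 = 0.874

0.874 s


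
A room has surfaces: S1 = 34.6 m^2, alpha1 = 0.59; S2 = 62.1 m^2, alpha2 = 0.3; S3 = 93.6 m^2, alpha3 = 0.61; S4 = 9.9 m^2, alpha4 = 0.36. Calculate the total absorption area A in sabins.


Given surfaces:
  Surface 1: 34.6 * 0.59 = 20.414
  Surface 2: 62.1 * 0.3 = 18.63
  Surface 3: 93.6 * 0.61 = 57.096
  Surface 4: 9.9 * 0.36 = 3.564
Formula: A = sum(Si * alpha_i)
A = 20.414 + 18.63 + 57.096 + 3.564
A = 99.7

99.7 sabins
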